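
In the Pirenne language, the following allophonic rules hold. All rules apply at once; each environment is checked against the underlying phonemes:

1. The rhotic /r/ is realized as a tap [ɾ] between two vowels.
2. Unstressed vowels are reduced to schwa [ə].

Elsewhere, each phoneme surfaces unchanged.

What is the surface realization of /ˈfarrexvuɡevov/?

[ˈfarrəxvəɡəvəv]

/f/ (word-initial) is unaffected → [f].
/a/ — between /f/ and /r/; rule 2 does not apply here → [a].
/r/ — between /a/ and /r/; rule 1 does not apply here → [r].
/r/ (between /r/ and /e/) fails the environment for rule 1, so it stays [r].
Rule 2 applies to /e/ (between /r/ and /x/: in an unstressed syllable) → [ə].
/x/ — not in any rule's target class → [x].
/v/ stays [v].
/u/ (between /v/ and /ɡ/) occurs in an unstressed syllable → [ə] by rule 2.
/ɡ/ stays [ɡ].
/e/ (between /ɡ/ and /v/): in an unstressed syllable, so rule 2 applies → [ə].
/v/ (between /e/ and /o/) is unaffected → [v].
/o/ (between /v/ and /v/): in an unstressed syllable, so rule 2 applies → [ə].
/v/ (word-final) is unaffected → [v].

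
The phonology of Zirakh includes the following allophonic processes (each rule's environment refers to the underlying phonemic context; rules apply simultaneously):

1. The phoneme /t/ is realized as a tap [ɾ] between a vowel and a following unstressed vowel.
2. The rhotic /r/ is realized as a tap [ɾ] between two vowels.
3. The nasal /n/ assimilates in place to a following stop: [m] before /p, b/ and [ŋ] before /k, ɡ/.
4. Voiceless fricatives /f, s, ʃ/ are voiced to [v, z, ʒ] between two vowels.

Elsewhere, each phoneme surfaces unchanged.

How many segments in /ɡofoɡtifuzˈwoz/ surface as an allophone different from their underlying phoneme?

Segments that undergo a rule: /f/ → [v] (rule 4); /f/ → [v] (rule 4).
All other segments surface unchanged.

2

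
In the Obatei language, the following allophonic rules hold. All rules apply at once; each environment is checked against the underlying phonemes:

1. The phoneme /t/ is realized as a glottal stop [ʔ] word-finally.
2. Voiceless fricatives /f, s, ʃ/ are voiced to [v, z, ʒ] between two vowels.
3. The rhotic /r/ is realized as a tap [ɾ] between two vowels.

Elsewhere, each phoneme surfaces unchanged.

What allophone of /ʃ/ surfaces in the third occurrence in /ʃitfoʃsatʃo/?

[ʃ]

/ʃ/ — between /t/ and /o/; rule 2 does not apply here → [ʃ].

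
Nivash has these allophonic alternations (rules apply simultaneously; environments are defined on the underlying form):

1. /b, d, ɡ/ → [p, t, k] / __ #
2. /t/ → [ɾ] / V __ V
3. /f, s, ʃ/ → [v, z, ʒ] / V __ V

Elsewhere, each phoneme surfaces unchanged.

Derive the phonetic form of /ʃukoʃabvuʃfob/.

/ʃ/ (word-initial) fails the environment for rule 3, so it stays [ʃ].
/u/ — not in any rule's target class → [u].
/k/ — not in any rule's target class → [k].
/o/ (between /k/ and /ʃ/): no rule targets it → [o].
/ʃ/ — between /o/ and /a/, between two vowels — surfaces as [ʒ] (rule 3).
/a/ stays [a].
/b/ (between /a/ and /v/) fails the environment for rule 1, so it stays [b].
/v/ (between /b/ and /u/) is unaffected → [v].
/u/ stays [u].
/ʃ/ (between /u/ and /f/) is in the target of rule 3 but the environment (between two vowels) is not met → [ʃ].
/f/ (between /ʃ/ and /o/): rule 3 targets it, but not between two vowels → unchanged [f].
/o/ stays [o].
/b/ (word-final): word-finally, so rule 1 applies → [p].

[ʃukoʒabvuʃfop]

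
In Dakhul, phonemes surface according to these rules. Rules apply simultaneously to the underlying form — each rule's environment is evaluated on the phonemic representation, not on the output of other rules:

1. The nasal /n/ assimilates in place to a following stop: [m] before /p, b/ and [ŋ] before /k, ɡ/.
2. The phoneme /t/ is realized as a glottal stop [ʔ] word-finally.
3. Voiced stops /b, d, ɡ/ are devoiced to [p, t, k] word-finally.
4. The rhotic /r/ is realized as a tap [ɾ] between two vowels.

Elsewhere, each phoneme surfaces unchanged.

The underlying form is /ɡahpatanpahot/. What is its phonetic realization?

/ɡ/ (word-initial) is in the target of rule 3 but the environment (word-finally) is not met → [ɡ].
/a/ stays [a].
/h/ (between /a/ and /p/) is unaffected → [h].
/p/ (between /h/ and /a/): no rule targets it → [p].
/a/ (between /p/ and /t/) is unaffected → [a].
/t/ (between /a/ and /a/): rule 2 targets it, but not word-finally → unchanged [t].
/a/ — not in any rule's target class → [a].
/n/ — between /a/ and /p/, before a labial or velar stop — surfaces as [m] (rule 1).
/p/ (between /n/ and /a/) is unaffected → [p].
/a/ stays [a].
/h/ — not in any rule's target class → [h].
/o/ (between /h/ and /t/): no rule targets it → [o].
Rule 2 applies to /t/ (word-final: word-finally) → [ʔ].

[ɡahpatampahoʔ]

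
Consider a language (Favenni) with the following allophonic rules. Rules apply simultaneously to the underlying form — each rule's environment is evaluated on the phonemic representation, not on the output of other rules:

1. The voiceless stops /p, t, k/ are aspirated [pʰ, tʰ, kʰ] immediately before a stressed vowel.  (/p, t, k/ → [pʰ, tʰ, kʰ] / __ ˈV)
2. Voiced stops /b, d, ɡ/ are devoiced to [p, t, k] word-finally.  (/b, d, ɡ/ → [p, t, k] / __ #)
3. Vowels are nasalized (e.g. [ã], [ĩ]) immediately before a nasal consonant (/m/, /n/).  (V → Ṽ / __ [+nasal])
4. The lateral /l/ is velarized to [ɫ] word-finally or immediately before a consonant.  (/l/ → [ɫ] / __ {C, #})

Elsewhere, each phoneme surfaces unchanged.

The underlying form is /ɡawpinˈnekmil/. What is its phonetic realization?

/ɡ/ (word-initial) is in the target of rule 2 but the environment (word-finally) is not met → [ɡ].
/a/ — between /ɡ/ and /w/; rule 3 does not apply here → [a].
/w/ stays [w].
/p/ (between /w/ and /i/) fails the environment for rule 1, so it stays [p].
/i/ meets the environment for rule 3 (before a nasal consonant) → [ĩ].
/n/ (between /i/ and /n/) is unaffected → [n].
/n/ (between /n/ and /e/): no rule targets it → [n].
/e/ (between /n/ and /k/): rule 3 targets it, but not before a nasal consonant → unchanged [e].
/k/ (between /e/ and /m/) fails the environment for rule 1, so it stays [k].
/m/ (between /k/ and /i/): no rule targets it → [m].
/i/ (between /m/ and /l/) fails the environment for rule 3, so it stays [i].
Rule 4 applies to /l/ (word-final: word-finally or immediately before a consonant) → [ɫ].

[ɡawpĩnˈnekmiɫ]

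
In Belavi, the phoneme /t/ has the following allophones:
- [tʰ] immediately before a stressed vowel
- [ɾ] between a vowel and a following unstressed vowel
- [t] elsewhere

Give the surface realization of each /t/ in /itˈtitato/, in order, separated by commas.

Occurrence 1 (position 2): no conditioning environment matches → elsewhere allophone [t].
Occurrence 2 (position 3): immediately before a stressed vowel → [tʰ].
Occurrence 3 (position 5): between a vowel and an unstressed vowel → [ɾ].
Occurrence 4 (position 7): between a vowel and an unstressed vowel → [ɾ].

[t], [tʰ], [ɾ], [ɾ]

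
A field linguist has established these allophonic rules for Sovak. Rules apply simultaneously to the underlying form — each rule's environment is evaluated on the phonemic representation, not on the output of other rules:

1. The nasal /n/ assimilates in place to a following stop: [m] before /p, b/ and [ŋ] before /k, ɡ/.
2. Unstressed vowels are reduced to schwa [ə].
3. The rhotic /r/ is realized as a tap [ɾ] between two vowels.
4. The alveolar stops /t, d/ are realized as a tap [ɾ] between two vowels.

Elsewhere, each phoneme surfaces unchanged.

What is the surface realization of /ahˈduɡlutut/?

[əhˈduɡləɾət]

/a/ meets the environment for rule 2 (in an unstressed syllable) → [ə].
/h/ — not in any rule's target class → [h].
/d/ (between /h/ and /u/) fails the environment for rule 4, so it stays [d].
/u/ — between /d/ and /ɡ/; rule 2 does not apply here → [u].
/ɡ/ (between /u/ and /l/): no rule targets it → [ɡ].
/l/ stays [l].
/u/ — between /l/ and /t/, in an unstressed syllable — surfaces as [ə] (rule 2).
/t/ — between /u/ and /u/, between two vowels — surfaces as [ɾ] (rule 4).
/u/ (between /t/ and /t/): in an unstressed syllable, so rule 2 applies → [ə].
/t/ (word-final): rule 4 targets it, but not between two vowels → unchanged [t].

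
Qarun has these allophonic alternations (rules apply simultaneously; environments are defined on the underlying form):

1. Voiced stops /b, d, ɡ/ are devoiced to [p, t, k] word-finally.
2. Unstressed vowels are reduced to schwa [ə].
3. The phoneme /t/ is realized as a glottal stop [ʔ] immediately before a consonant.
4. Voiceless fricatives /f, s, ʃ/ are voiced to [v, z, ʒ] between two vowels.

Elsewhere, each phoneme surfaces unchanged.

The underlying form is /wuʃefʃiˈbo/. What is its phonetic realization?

/w/ (word-initial) is unaffected → [w].
/u/ — between /w/ and /ʃ/, in an unstressed syllable — surfaces as [ə] (rule 2).
/ʃ/ — between /u/ and /e/, between two vowels — surfaces as [ʒ] (rule 4).
/e/ (between /ʃ/ and /f/): in an unstressed syllable, so rule 2 applies → [ə].
/f/ — between /e/ and /ʃ/; rule 4 does not apply here → [f].
/ʃ/ (between /f/ and /i/) is in the target of rule 4 but the environment (between two vowels) is not met → [ʃ].
/i/ meets the environment for rule 2 (in an unstressed syllable) → [ə].
/b/ (between /i/ and /o/) fails the environment for rule 1, so it stays [b].
/o/ (word-final): rule 2 targets it, but not in an unstressed syllable → unchanged [o].

[wəʒəfʃəˈbo]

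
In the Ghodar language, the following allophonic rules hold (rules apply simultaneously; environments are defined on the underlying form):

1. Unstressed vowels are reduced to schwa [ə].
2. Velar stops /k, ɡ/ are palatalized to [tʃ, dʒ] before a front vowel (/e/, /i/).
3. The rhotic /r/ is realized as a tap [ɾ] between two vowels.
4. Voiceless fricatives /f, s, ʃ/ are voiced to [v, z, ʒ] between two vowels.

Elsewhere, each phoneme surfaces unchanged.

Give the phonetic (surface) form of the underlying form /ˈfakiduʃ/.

[ˈfatʃədəʃ]

/f/ — word-initial; rule 4 does not apply here → [f].
/a/ (between /f/ and /k/) is in the target of rule 1 but the environment (in an unstressed syllable) is not met → [a].
/k/ — between /a/ and /i/, before a front vowel — surfaces as [tʃ] (rule 2).
/i/ — between /k/ and /d/, in an unstressed syllable — surfaces as [ə] (rule 1).
/d/ stays [d].
/u/ — between /d/ and /ʃ/, in an unstressed syllable — surfaces as [ə] (rule 1).
/ʃ/ (word-final): rule 4 targets it, but not between two vowels → unchanged [ʃ].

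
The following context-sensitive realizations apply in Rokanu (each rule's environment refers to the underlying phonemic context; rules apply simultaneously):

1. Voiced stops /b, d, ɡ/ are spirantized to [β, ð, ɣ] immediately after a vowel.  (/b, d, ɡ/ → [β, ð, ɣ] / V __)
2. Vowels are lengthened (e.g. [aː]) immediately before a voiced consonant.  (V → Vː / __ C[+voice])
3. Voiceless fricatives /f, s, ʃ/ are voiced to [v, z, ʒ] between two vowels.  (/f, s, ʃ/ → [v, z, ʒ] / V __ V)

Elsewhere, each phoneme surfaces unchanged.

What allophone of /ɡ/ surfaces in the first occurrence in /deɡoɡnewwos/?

[ɣ]

/ɡ/ meets the environment for rule 1 (immediately after a vowel) → [ɣ].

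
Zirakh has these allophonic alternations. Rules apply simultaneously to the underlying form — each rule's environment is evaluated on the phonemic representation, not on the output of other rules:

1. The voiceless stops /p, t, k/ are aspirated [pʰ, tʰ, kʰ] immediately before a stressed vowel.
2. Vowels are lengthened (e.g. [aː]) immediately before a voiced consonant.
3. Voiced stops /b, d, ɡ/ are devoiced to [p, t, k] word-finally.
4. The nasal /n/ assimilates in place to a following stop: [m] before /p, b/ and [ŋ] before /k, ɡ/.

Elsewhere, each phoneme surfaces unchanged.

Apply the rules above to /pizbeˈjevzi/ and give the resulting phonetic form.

[piːzbeːˈjeːvzi]

/p/ (word-initial): rule 1 targets it, but not immediately before a stressed vowel → unchanged [p].
/i/ meets the environment for rule 2 (before a voiced consonant) → [iː].
/z/ stays [z].
/b/ — between /z/ and /e/; rule 3 does not apply here → [b].
/e/ meets the environment for rule 2 (before a voiced consonant) → [eː].
/j/ (between /e/ and /e/): no rule targets it → [j].
/e/ (between /j/ and /v/) occurs before a voiced consonant → [eː] by rule 2.
/v/ (between /e/ and /z/) is unaffected → [v].
/z/ (between /v/ and /i/) is unaffected → [z].
/i/ — word-final; rule 2 does not apply here → [i].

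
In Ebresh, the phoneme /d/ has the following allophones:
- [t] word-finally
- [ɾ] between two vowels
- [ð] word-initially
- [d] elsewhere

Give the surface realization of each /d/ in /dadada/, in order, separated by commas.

Occurrence 1 (position 1): word-initially → [ð].
Occurrence 2 (position 3): between two vowels → [ɾ].
Occurrence 3 (position 5): between two vowels → [ɾ].

[ð], [ɾ], [ɾ]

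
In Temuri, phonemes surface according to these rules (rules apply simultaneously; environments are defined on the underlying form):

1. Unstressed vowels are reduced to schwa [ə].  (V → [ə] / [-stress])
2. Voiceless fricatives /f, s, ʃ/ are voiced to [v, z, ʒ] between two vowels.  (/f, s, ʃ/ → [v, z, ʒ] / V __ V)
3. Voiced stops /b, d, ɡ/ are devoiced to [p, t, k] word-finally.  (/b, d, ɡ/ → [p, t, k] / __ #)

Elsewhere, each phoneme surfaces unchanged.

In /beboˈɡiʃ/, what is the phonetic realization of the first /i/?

[i]

/i/ (between /ɡ/ and /ʃ/): rule 1 targets it, but not in an unstressed syllable → unchanged [i].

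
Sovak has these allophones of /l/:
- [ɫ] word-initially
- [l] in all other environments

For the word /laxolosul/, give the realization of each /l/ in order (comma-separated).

[ɫ], [l], [l]

Occurrence 1 (position 1): word-initially → [ɫ].
Occurrence 2 (position 5): no conditioning environment matches → elsewhere allophone [l].
Occurrence 3 (position 9): no conditioning environment matches → elsewhere allophone [l].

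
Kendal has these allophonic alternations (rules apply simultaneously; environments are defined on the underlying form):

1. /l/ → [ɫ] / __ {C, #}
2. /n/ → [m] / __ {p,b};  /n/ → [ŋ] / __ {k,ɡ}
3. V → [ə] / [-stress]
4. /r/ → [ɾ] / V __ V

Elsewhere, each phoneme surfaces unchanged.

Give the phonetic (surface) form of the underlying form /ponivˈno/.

/p/ stays [p].
/o/ — between /p/ and /n/, in an unstressed syllable — surfaces as [ə] (rule 3).
/n/ (between /o/ and /i/) is in the target of rule 2 but the environment (before a labial or velar stop) is not met → [n].
Rule 3 applies to /i/ (between /n/ and /v/: in an unstressed syllable) → [ə].
/v/ (between /i/ and /n/) is unaffected → [v].
/n/ (between /v/ and /o/) fails the environment for rule 2, so it stays [n].
/o/ (word-final) is in the target of rule 3 but the environment (in an unstressed syllable) is not met → [o].

[pənəvˈno]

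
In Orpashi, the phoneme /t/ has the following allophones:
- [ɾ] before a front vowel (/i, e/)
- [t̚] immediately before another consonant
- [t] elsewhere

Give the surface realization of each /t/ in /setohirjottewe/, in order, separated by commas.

Occurrence 1 (position 3): no conditioning environment matches → elsewhere allophone [t].
Occurrence 2 (position 10): immediately before another consonant → [t̚].
Occurrence 3 (position 11): before a front vowel (/i, e/) → [ɾ].

[t], [t̚], [ɾ]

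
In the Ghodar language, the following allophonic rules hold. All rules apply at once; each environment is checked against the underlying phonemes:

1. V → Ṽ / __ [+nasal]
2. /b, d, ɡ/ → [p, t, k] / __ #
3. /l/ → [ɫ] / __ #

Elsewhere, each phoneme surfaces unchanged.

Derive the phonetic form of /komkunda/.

[kõmkũnda]

/k/ — not in any rule's target class → [k].
/o/ — between /k/ and /m/, before a nasal consonant — surfaces as [õ] (rule 1).
/m/ — not in any rule's target class → [m].
/k/ (between /m/ and /u/): no rule targets it → [k].
/u/ meets the environment for rule 1 (before a nasal consonant) → [ũ].
/n/ (between /u/ and /d/) is unaffected → [n].
/d/ — between /n/ and /a/; rule 2 does not apply here → [d].
/a/ — word-final; rule 1 does not apply here → [a].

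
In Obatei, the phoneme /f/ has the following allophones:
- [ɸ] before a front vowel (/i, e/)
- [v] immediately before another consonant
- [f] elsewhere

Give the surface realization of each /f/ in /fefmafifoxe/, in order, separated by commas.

[ɸ], [v], [ɸ], [f]

Occurrence 1 (position 1): before a front vowel (/i, e/) → [ɸ].
Occurrence 2 (position 3): immediately before another consonant → [v].
Occurrence 3 (position 6): before a front vowel (/i, e/) → [ɸ].
Occurrence 4 (position 8): no conditioning environment matches → elsewhere allophone [f].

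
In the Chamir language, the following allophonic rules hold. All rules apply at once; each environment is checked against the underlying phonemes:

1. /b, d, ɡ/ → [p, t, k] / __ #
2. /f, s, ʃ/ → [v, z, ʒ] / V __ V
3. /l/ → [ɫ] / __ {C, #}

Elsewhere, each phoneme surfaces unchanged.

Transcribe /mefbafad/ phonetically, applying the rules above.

[mefbavat]

/m/ — not in any rule's target class → [m].
/e/ — not in any rule's target class → [e].
/f/ (between /e/ and /b/) fails the environment for rule 2, so it stays [f].
/b/ (between /f/ and /a/): rule 1 targets it, but not word-finally → unchanged [b].
/a/ (between /b/ and /f/): no rule targets it → [a].
/f/ — between /a/ and /a/, between two vowels — surfaces as [v] (rule 2).
/a/ — not in any rule's target class → [a].
Rule 1 applies to /d/ (word-final: word-finally) → [t].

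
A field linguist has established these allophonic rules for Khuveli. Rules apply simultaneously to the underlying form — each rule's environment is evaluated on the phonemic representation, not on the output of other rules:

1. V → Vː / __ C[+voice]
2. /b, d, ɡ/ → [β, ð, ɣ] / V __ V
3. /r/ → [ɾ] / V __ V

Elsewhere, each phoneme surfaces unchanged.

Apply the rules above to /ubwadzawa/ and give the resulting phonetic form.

[uːbwaːdzaːwa]

/u/ — word-initial, before a voiced consonant — surfaces as [uː] (rule 1).
/b/ (between /u/ and /w/): rule 2 targets it, but not between two vowels → unchanged [b].
/w/ — not in any rule's target class → [w].
/a/ meets the environment for rule 1 (before a voiced consonant) → [aː].
/d/ (between /a/ and /z/): rule 2 targets it, but not between two vowels → unchanged [d].
/z/ — not in any rule's target class → [z].
/a/ — between /z/ and /w/, before a voiced consonant — surfaces as [aː] (rule 1).
/w/ — not in any rule's target class → [w].
/a/ (word-final) is in the target of rule 1 but the environment (before a voiced consonant) is not met → [a].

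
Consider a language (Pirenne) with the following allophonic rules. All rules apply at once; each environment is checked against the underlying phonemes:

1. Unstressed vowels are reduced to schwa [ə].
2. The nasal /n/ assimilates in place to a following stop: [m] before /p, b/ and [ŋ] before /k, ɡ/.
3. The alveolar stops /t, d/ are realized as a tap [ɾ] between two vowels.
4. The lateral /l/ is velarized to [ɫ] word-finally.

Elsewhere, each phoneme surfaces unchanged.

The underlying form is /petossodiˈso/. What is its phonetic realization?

/e/ (between /p/ and /t/) occurs in an unstressed syllable → [ə] by rule 1.
/t/ — between /e/ and /o/, between two vowels — surfaces as [ɾ] (rule 3).
/o/ (between /t/ and /s/): in an unstressed syllable, so rule 1 applies → [ə].
/o/ meets the environment for rule 1 (in an unstressed syllable) → [ə].
/d/ meets the environment for rule 3 (between two vowels) → [ɾ].
/i/ (between /d/ and /s/): in an unstressed syllable, so rule 1 applies → [ə].
/o/ (word-final) is in the target of rule 1 but the environment (in an unstressed syllable) is not met → [o].

[pəɾəssəɾəˈso]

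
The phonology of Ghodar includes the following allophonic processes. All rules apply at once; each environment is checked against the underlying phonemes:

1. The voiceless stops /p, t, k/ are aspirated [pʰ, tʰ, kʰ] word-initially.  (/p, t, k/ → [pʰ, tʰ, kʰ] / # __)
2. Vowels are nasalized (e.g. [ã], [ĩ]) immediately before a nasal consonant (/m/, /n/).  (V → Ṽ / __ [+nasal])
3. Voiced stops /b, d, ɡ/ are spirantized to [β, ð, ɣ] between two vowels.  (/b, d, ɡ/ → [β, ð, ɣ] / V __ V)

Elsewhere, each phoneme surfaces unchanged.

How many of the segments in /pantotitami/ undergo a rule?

Segments that undergo a rule: /p/ → [pʰ] (rule 1); /a/ → [ã] (rule 2); /a/ → [ã] (rule 2).
All other segments surface unchanged.

3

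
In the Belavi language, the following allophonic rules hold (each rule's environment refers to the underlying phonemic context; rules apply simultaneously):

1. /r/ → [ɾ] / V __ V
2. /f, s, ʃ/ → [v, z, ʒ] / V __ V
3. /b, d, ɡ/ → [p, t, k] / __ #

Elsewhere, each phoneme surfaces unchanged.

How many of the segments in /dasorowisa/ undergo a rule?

3

Segments that undergo a rule: /s/ → [z] (rule 2); /r/ → [ɾ] (rule 1); /s/ → [z] (rule 2).
All other segments surface unchanged.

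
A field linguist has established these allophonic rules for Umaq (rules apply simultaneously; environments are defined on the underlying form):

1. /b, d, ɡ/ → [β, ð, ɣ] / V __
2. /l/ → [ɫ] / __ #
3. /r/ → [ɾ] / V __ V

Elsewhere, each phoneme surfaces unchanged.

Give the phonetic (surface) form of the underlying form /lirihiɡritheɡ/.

/l/ (word-initial): rule 2 targets it, but not word-finally → unchanged [l].
/r/ meets the environment for rule 3 (between two vowels) → [ɾ].
Rule 1 applies to /ɡ/ (between /i/ and /r/: immediately after a vowel) → [ɣ].
/r/ (between /ɡ/ and /i/): rule 3 targets it, but not between two vowels → unchanged [r].
Rule 1 applies to /ɡ/ (word-final: immediately after a vowel) → [ɣ].

[liɾihiɣritheɣ]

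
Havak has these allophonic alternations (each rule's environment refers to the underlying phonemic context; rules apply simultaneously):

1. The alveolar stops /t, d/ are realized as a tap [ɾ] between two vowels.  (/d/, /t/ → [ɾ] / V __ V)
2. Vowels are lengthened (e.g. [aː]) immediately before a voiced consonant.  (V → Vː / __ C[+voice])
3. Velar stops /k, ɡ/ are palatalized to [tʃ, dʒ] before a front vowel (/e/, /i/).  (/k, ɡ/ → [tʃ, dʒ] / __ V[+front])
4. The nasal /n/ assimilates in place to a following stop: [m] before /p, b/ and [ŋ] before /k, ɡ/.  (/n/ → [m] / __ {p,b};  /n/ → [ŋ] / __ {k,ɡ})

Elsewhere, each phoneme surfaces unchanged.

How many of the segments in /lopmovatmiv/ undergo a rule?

Segments that undergo a rule: /o/ → [oː] (rule 2); /i/ → [iː] (rule 2).
All other segments surface unchanged.

2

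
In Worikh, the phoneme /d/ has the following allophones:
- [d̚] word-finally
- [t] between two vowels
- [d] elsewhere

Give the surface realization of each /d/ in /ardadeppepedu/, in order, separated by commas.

[d], [t], [t]

Occurrence 1 (position 3): no conditioning environment matches → elsewhere allophone [d].
Occurrence 2 (position 5): between two vowels → [t].
Occurrence 3 (position 12): between two vowels → [t].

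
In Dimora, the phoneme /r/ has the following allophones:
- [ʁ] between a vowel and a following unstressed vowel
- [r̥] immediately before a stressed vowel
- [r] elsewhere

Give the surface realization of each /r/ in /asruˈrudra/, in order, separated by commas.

Occurrence 1 (position 3): no conditioning environment matches → elsewhere allophone [r].
Occurrence 2 (position 5): immediately before a stressed vowel → [r̥].
Occurrence 3 (position 8): no conditioning environment matches → elsewhere allophone [r].

[r], [r̥], [r]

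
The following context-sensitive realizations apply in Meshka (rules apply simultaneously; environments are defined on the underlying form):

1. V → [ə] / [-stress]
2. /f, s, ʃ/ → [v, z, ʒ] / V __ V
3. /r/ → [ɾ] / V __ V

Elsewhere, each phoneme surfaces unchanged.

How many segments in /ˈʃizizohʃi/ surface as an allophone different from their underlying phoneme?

Segments that undergo a rule: /i/ → [ə] (rule 1); /o/ → [ə] (rule 1); /i/ → [ə] (rule 1).
All other segments surface unchanged.

3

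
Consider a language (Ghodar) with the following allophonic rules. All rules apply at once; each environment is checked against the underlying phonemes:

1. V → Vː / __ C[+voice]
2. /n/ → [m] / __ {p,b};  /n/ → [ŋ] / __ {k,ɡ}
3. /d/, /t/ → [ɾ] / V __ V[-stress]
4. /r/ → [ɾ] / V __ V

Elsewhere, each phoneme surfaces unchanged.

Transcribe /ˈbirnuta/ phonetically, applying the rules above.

/i/ (between /b/ and /r/): before a voiced consonant, so rule 1 applies → [iː].
/r/ (between /i/ and /n/) fails the environment for rule 4, so it stays [r].
/n/ (between /r/ and /u/) fails the environment for rule 2, so it stays [n].
/u/ (between /n/ and /t/) is in the target of rule 1 but the environment (before a voiced consonant) is not met → [u].
Rule 3 applies to /t/ (between /u/ and /a/: between a vowel and a following unstressed vowel) → [ɾ].
/a/ (word-final): rule 1 targets it, but not before a voiced consonant → unchanged [a].

[ˈbiːrnuɾa]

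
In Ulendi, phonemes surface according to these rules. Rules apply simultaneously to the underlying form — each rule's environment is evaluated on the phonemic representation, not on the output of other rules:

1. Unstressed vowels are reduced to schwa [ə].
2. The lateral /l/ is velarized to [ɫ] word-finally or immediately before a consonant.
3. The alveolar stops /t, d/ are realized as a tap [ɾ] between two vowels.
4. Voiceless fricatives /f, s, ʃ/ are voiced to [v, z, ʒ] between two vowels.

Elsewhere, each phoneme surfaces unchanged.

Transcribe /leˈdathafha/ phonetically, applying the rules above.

/l/ (word-initial) fails the environment for rule 2, so it stays [l].
Rule 1 applies to /e/ (between /l/ and /d/: in an unstressed syllable) → [ə].
/d/ meets the environment for rule 3 (between two vowels) → [ɾ].
/a/ (between /d/ and /t/): rule 1 targets it, but not in an unstressed syllable → unchanged [a].
/t/ (between /a/ and /h/): rule 3 targets it, but not between two vowels → unchanged [t].
/h/ (between /t/ and /a/): no rule targets it → [h].
Rule 1 applies to /a/ (between /h/ and /f/: in an unstressed syllable) → [ə].
/f/ (between /a/ and /h/): rule 4 targets it, but not between two vowels → unchanged [f].
/h/ stays [h].
/a/ meets the environment for rule 1 (in an unstressed syllable) → [ə].

[ləˈɾathəfhə]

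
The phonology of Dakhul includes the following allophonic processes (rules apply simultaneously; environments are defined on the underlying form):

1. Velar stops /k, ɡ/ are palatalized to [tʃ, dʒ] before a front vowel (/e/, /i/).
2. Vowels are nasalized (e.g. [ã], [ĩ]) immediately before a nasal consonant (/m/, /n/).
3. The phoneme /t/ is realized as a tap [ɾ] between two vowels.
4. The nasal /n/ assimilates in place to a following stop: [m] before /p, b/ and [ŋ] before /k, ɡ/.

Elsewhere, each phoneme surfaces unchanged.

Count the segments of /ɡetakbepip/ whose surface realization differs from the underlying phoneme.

Segments that undergo a rule: /ɡ/ → [dʒ] (rule 1); /t/ → [ɾ] (rule 3).
All other segments surface unchanged.

2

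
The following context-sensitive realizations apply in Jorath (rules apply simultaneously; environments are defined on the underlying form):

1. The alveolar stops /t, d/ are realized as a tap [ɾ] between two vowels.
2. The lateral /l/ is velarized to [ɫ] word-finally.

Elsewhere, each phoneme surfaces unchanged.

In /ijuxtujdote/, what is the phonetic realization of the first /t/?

[t]

/t/ (between /x/ and /u/) fails the environment for rule 1, so it stays [t].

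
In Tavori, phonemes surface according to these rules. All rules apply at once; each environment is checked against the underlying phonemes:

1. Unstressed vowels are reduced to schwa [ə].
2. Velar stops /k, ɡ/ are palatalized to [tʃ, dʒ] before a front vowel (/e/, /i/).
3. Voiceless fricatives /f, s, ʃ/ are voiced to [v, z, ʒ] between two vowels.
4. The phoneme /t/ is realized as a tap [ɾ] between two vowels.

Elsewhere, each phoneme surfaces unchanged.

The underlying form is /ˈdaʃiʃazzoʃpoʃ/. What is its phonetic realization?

[ˈdaʒəʒəzzəʃpəʃ]

/d/ stays [d].
/a/ (between /d/ and /ʃ/) fails the environment for rule 1, so it stays [a].
Rule 3 applies to /ʃ/ (between /a/ and /i/: between two vowels) → [ʒ].
/i/ (between /ʃ/ and /ʃ/) occurs in an unstressed syllable → [ə] by rule 1.
/ʃ/ (between /i/ and /a/): between two vowels, so rule 3 applies → [ʒ].
Rule 1 applies to /a/ (between /ʃ/ and /z/: in an unstressed syllable) → [ə].
/z/ (between /a/ and /z/): no rule targets it → [z].
/z/ — not in any rule's target class → [z].
/o/ — between /z/ and /ʃ/, in an unstressed syllable — surfaces as [ə] (rule 1).
/ʃ/ (between /o/ and /p/) fails the environment for rule 3, so it stays [ʃ].
/p/ — not in any rule's target class → [p].
/o/ (between /p/ and /ʃ/) occurs in an unstressed syllable → [ə] by rule 1.
/ʃ/ — word-final; rule 3 does not apply here → [ʃ].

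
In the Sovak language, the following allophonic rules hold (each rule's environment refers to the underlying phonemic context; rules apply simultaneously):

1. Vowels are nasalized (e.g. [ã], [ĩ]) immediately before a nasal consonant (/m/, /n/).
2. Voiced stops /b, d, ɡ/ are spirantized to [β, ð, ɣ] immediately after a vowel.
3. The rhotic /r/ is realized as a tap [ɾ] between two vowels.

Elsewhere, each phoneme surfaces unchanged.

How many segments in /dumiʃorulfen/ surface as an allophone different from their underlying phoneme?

3

Segments that undergo a rule: /u/ → [ũ] (rule 1); /r/ → [ɾ] (rule 3); /e/ → [ẽ] (rule 1).
All other segments surface unchanged.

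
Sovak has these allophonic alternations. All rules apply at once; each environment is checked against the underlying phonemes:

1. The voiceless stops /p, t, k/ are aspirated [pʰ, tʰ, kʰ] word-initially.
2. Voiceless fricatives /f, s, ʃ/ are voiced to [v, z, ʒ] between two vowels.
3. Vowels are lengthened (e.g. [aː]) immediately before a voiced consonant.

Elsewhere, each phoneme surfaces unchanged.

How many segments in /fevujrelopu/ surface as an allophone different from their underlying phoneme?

Segments that undergo a rule: /e/ → [eː] (rule 3); /u/ → [uː] (rule 3); /e/ → [eː] (rule 3).
All other segments surface unchanged.

3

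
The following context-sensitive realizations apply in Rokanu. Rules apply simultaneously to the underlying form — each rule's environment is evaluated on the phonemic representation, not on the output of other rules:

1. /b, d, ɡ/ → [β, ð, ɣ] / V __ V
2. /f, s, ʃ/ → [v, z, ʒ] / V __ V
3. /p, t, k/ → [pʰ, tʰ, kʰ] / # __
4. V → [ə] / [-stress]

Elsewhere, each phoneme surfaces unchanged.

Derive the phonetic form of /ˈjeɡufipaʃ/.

/j/ — not in any rule's target class → [j].
/e/ — between /j/ and /ɡ/; rule 4 does not apply here → [e].
/ɡ/ (between /e/ and /u/) occurs between two vowels → [ɣ] by rule 1.
/u/ (between /ɡ/ and /f/): in an unstressed syllable, so rule 4 applies → [ə].
/f/ (between /u/ and /i/): between two vowels, so rule 2 applies → [v].
Rule 4 applies to /i/ (between /f/ and /p/: in an unstressed syllable) → [ə].
/p/ — between /i/ and /a/; rule 3 does not apply here → [p].
/a/ meets the environment for rule 4 (in an unstressed syllable) → [ə].
/ʃ/ (word-final) is in the target of rule 2 but the environment (between two vowels) is not met → [ʃ].

[ˈjeɣəvəpəʃ]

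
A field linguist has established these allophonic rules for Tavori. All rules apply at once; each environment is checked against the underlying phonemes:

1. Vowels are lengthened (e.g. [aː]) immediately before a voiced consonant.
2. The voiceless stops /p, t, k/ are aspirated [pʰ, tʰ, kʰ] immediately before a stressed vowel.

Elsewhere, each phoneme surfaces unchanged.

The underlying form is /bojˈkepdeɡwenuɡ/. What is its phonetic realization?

/o/ — between /b/ and /j/, before a voiced consonant — surfaces as [oː] (rule 1).
/k/ (between /j/ and /e/): immediately before a stressed vowel, so rule 2 applies → [kʰ].
/e/ (between /k/ and /p/) is in the target of rule 1 but the environment (before a voiced consonant) is not met → [e].
/p/ (between /e/ and /d/): rule 2 targets it, but not immediately before a stressed vowel → unchanged [p].
/e/ (between /d/ and /ɡ/): before a voiced consonant, so rule 1 applies → [eː].
/e/ (between /w/ and /n/) occurs before a voiced consonant → [eː] by rule 1.
/u/ (between /n/ and /ɡ/) occurs before a voiced consonant → [uː] by rule 1.

[boːjˈkʰepdeːɡweːnuːɡ]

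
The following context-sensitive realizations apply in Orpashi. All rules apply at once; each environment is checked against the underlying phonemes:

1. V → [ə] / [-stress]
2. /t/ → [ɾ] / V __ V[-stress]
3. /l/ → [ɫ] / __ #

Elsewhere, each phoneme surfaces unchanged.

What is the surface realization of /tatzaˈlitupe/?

/t/ (word-initial) is in the target of rule 2 but the environment (between a vowel and a following unstressed vowel) is not met → [t].
/a/ (between /t/ and /t/) occurs in an unstressed syllable → [ə] by rule 1.
/t/ — between /a/ and /z/; rule 2 does not apply here → [t].
Rule 1 applies to /a/ (between /z/ and /l/: in an unstressed syllable) → [ə].
/l/ (between /a/ and /i/): rule 3 targets it, but not word-finally → unchanged [l].
/i/ (between /l/ and /t/): rule 1 targets it, but not in an unstressed syllable → unchanged [i].
/t/ (between /i/ and /u/) occurs between a vowel and a following unstressed vowel → [ɾ] by rule 2.
/u/ (between /t/ and /p/) occurs in an unstressed syllable → [ə] by rule 1.
/e/ (word-final) occurs in an unstressed syllable → [ə] by rule 1.

[tətzəˈliɾəpə]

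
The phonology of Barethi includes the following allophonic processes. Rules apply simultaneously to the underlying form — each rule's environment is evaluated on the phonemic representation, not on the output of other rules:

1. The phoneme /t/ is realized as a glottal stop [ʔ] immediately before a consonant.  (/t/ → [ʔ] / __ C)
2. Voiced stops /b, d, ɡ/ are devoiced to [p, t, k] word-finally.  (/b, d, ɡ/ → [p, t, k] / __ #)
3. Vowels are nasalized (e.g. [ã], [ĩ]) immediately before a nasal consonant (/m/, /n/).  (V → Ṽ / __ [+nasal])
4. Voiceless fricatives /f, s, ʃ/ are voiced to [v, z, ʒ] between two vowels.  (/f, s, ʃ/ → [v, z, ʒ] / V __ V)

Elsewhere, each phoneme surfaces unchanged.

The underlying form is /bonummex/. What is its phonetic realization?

[bõnũmmex]

/b/ (word-initial) is in the target of rule 2 but the environment (word-finally) is not met → [b].
/o/ (between /b/ and /n/): before a nasal consonant, so rule 3 applies → [õ].
/n/ — not in any rule's target class → [n].
/u/ meets the environment for rule 3 (before a nasal consonant) → [ũ].
/m/ (between /u/ and /m/): no rule targets it → [m].
/m/ (between /m/ and /e/): no rule targets it → [m].
/e/ (between /m/ and /x/) fails the environment for rule 3, so it stays [e].
/x/ — not in any rule's target class → [x].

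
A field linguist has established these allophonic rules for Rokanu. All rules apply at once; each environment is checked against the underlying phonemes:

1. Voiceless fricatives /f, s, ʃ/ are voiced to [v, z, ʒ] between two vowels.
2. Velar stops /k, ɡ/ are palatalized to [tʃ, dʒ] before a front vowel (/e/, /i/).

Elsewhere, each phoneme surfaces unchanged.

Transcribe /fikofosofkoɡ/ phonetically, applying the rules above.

/f/ — word-initial; rule 1 does not apply here → [f].
/i/ (between /f/ and /k/): no rule targets it → [i].
/k/ — between /i/ and /o/; rule 2 does not apply here → [k].
/o/ stays [o].
/f/ (between /o/ and /o/) occurs between two vowels → [v] by rule 1.
/o/ — not in any rule's target class → [o].
/s/ — between /o/ and /o/, between two vowels — surfaces as [z] (rule 1).
/o/ — not in any rule's target class → [o].
/f/ (between /o/ and /k/) fails the environment for rule 1, so it stays [f].
/k/ (between /f/ and /o/) is in the target of rule 2 but the environment (before a front vowel) is not met → [k].
/o/ (between /k/ and /ɡ/) is unaffected → [o].
/ɡ/ — word-final; rule 2 does not apply here → [ɡ].

[fikovozofkoɡ]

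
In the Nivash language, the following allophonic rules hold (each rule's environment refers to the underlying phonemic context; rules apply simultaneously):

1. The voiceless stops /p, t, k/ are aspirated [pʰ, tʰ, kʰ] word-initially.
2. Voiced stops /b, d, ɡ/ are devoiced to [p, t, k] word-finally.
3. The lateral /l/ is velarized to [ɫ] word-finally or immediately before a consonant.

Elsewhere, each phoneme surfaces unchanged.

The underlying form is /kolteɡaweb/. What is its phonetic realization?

[kʰoɫteɡawep]

/k/ (word-initial): word-initially, so rule 1 applies → [kʰ].
/o/ (between /k/ and /l/): no rule targets it → [o].
/l/ meets the environment for rule 3 (word-finally or immediately before a consonant) → [ɫ].
/t/ (between /l/ and /e/) fails the environment for rule 1, so it stays [t].
/e/ (between /t/ and /ɡ/) is unaffected → [e].
/ɡ/ (between /e/ and /a/) is in the target of rule 2 but the environment (word-finally) is not met → [ɡ].
/a/ (between /ɡ/ and /w/): no rule targets it → [a].
/w/ (between /a/ and /e/) is unaffected → [w].
/e/ stays [e].
/b/ meets the environment for rule 2 (word-finally) → [p].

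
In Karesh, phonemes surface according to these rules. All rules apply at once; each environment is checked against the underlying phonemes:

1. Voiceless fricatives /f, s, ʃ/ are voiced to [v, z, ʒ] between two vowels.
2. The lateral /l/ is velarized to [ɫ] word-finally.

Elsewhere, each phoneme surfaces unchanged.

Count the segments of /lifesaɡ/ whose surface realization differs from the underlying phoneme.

Segments that undergo a rule: /f/ → [v] (rule 1); /s/ → [z] (rule 1).
All other segments surface unchanged.

2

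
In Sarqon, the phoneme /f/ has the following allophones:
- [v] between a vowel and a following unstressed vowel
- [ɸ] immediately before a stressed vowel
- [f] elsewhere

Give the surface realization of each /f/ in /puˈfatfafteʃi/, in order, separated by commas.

[ɸ], [f], [f]

Occurrence 1 (position 3): immediately before a stressed vowel → [ɸ].
Occurrence 2 (position 6): no conditioning environment matches → elsewhere allophone [f].
Occurrence 3 (position 8): no conditioning environment matches → elsewhere allophone [f].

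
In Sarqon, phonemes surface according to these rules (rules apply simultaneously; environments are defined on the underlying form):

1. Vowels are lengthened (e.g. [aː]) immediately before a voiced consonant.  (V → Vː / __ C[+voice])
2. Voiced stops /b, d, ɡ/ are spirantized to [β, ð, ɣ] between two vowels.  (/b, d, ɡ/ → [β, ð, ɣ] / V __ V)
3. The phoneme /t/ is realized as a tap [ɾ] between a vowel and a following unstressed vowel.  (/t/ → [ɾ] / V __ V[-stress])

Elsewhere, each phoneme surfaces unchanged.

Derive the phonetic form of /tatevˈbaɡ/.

[taɾeːvˈbaːɡ]

/t/ — word-initial; rule 3 does not apply here → [t].
/a/ (between /t/ and /t/): rule 1 targets it, but not before a voiced consonant → unchanged [a].
/t/ (between /a/ and /e/) occurs between a vowel and a following unstressed vowel → [ɾ] by rule 3.
/e/ (between /t/ and /v/) occurs before a voiced consonant → [eː] by rule 1.
/v/ — not in any rule's target class → [v].
/b/ (between /v/ and /a/): rule 2 targets it, but not between two vowels → unchanged [b].
/a/ — between /b/ and /ɡ/, before a voiced consonant — surfaces as [aː] (rule 1).
/ɡ/ — word-final; rule 2 does not apply here → [ɡ].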